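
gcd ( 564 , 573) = 3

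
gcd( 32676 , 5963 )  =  1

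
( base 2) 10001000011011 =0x221b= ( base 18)18H1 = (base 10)8731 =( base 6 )104231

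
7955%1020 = 815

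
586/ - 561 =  - 2 + 536/561 = - 1.04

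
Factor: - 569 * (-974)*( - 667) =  - 369655402= -2^1 * 23^1*29^1*487^1 * 569^1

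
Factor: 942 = 2^1*3^1*157^1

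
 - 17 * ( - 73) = 1241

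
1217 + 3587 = 4804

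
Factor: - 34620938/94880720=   -  2^(- 3 )*5^( - 1) * 137^( - 1)  *787^( - 1)*1573679^1 = - 1573679/4312760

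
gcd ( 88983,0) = 88983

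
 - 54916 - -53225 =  - 1691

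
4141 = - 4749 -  - 8890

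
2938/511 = 5 + 383/511 = 5.75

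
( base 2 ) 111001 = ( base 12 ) 49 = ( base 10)57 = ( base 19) 30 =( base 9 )63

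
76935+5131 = 82066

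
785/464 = 1 + 321/464 = 1.69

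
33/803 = 3/73  =  0.04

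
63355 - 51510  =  11845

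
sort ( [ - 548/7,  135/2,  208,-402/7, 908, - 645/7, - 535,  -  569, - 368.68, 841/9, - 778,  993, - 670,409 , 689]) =[ - 778,-670,  -  569, - 535, - 368.68, - 645/7,-548/7, - 402/7,135/2,841/9,208,409, 689,908, 993 ] 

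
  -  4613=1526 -6139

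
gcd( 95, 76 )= 19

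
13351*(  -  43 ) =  - 574093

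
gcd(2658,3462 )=6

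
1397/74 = 18 + 65/74 = 18.88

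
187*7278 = 1360986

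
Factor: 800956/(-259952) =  - 949/308 = - 2^( - 2)*7^( - 1 )*11^( - 1 )*13^1*73^1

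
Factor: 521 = 521^1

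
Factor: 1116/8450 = 558/4225 = 2^1*3^2*5^ ( - 2)*13^ ( - 2 )*31^1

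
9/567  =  1/63 = 0.02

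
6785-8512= -1727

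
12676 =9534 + 3142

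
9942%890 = 152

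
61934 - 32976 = 28958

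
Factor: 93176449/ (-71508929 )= - 29^1*3212981^1*71508929^ ( - 1 ) 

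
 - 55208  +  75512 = 20304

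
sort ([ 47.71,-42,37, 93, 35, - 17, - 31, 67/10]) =[ - 42, - 31, - 17, 67/10,35, 37, 47.71, 93]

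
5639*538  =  3033782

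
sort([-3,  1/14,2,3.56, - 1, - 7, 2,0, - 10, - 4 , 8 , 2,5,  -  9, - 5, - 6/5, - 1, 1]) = [  -  10, - 9, - 7, - 5, - 4,  -  3, - 6/5, - 1,-1, 0,1/14,1, 2,  2, 2 , 3.56,5 , 8 ] 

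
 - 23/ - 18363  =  23/18363  =  0.00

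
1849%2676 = 1849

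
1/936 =1/936=0.00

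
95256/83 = 95256/83=1147.66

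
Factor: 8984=2^3*1123^1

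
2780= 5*556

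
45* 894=40230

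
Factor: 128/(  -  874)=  - 2^6 * 19^( - 1 )*23^( - 1 ) = -64/437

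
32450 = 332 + 32118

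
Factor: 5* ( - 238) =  - 1190 = - 2^1*5^1 * 7^1*17^1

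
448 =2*224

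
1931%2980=1931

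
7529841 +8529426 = 16059267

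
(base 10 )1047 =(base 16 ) 417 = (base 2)10000010111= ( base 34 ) UR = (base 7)3024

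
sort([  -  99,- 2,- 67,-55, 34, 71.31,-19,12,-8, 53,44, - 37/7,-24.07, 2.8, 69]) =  [-99, - 67, - 55, - 24.07, - 19, - 8, - 37/7,-2, 2.8, 12, 34,44, 53, 69, 71.31] 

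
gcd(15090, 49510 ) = 10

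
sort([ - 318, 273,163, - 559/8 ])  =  [ - 318, - 559/8,  163 , 273]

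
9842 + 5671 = 15513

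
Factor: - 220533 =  - 3^1 * 19^1*53^1*73^1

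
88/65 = 1 + 23/65=1.35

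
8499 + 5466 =13965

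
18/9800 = 9/4900 = 0.00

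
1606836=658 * 2442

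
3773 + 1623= 5396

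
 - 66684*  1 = -66684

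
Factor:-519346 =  - 2^1*19^1* 79^1 * 173^1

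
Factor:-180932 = -2^2*45233^1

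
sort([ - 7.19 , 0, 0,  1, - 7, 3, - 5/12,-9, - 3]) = [ - 9, - 7.19,-7, - 3, -5/12,  0, 0,  1,3 ]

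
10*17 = 170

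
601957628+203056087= 805013715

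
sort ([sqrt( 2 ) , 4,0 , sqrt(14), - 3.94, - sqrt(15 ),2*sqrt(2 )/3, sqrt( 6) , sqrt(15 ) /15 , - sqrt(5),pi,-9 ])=[ - 9 , - 3.94, - sqrt( 15),-sqrt( 5),0 , sqrt( 15 )/15,2 * sqrt(2)/3,sqrt (2),sqrt( 6) , pi, sqrt( 14 ),4]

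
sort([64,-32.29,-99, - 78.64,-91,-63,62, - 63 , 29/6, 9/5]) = [ - 99,-91,-78.64, - 63,-63, - 32.29,  9/5,  29/6, 62, 64 ]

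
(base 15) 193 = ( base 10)363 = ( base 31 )BM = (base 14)1bd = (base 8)553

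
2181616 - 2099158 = 82458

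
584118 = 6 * 97353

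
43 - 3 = 40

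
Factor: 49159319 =11^1*397^1*11257^1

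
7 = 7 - 0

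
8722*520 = 4535440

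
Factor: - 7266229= -23^1*431^1*733^1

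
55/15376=55/15376 = 0.00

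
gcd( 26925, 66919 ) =1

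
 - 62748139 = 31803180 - 94551319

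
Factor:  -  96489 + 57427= - 39062=- 2^1 * 19531^1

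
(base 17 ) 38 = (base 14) 43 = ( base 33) 1q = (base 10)59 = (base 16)3b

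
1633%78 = 73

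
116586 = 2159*54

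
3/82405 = 3/82405  =  0.00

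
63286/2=31643 = 31643.00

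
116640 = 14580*8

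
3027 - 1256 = 1771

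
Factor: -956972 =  - 2^2*239243^1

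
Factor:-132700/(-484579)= 2^2*5^2 * 41^( - 1 )* 53^ ( - 1 )*223^( - 1 )*1327^1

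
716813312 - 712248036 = 4565276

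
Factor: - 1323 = -3^3*7^2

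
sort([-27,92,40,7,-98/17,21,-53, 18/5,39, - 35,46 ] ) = [ - 53, - 35,-27 , - 98/17,18/5,7,21,39,40, 46, 92 ] 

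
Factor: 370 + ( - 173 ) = 197=197^1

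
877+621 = 1498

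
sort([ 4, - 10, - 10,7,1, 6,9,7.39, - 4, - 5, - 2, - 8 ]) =[ - 10, - 10, - 8,-5, - 4, - 2 , 1,4,6,7,  7.39,9 ]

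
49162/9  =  5462 + 4/9= 5462.44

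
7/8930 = 7/8930 = 0.00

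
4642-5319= - 677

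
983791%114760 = 65711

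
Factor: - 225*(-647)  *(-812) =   -  118206900 = -2^2*3^2*5^2* 7^1*29^1*647^1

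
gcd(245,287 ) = 7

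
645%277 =91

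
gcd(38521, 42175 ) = 7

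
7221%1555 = 1001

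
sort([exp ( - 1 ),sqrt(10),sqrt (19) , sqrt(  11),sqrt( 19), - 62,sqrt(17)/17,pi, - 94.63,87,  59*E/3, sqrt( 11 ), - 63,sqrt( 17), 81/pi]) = [ - 94.63, - 63, - 62,sqrt( 17)/17,  exp( - 1),  pi , sqrt( 10), sqrt( 11 ), sqrt(11),sqrt( 17 ), sqrt(19), sqrt( 19 ), 81/pi,59*E/3,87]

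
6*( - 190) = -1140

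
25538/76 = 336 + 1/38  =  336.03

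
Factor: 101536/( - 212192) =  - 167^1*349^ ( - 1 ) = - 167/349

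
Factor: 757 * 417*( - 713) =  - 3^1*23^1*31^1*139^1*757^1 = - 225071997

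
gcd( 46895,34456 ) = 1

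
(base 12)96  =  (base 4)1302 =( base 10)114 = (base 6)310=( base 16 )72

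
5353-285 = 5068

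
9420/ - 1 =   -  9420 + 0/1 = -9420.00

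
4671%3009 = 1662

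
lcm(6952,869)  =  6952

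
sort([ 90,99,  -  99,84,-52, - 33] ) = [  -  99, - 52,-33, 84, 90,99]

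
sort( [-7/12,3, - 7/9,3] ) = [-7/9,  -  7/12,3,  3 ] 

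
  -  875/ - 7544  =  875/7544 = 0.12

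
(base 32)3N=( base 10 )119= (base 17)70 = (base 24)4n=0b1110111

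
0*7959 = 0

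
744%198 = 150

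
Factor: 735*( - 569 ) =  -  3^1*5^1  *7^2*569^1 = - 418215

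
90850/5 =18170 = 18170.00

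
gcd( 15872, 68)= 4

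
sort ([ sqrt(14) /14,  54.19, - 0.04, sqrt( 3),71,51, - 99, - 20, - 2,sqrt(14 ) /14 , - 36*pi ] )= [  -  36 *pi,  -  99, - 20,  -  2 ,-0.04,sqrt(  14 ) /14, sqrt(14 )/14,  sqrt( 3),51,  54.19, 71 ] 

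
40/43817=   40/43817 = 0.00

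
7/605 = 7/605 = 0.01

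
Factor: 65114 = 2^1*7^1 * 4651^1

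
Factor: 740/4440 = 2^( - 1)*3^( - 1) = 1/6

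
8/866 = 4/433  =  0.01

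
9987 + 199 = 10186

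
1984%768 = 448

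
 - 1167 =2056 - 3223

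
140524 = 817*172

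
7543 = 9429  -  1886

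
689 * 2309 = 1590901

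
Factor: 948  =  2^2*3^1*79^1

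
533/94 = 5 + 63/94 = 5.67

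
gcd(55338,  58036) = 2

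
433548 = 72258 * 6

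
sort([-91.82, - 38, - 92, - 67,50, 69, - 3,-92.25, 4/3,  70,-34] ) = [ - 92.25,-92,-91.82, - 67,-38 ,-34, - 3,4/3, 50,69, 70]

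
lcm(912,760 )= 4560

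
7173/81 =797/9 = 88.56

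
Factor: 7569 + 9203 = 16772 = 2^2 * 7^1*599^1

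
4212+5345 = 9557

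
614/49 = 12 + 26/49 = 12.53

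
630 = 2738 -2108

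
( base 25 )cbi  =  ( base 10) 7793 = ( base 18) 160H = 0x1E71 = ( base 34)6p7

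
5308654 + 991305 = 6299959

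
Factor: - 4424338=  - 2^1*2212169^1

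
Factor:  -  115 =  - 5^1*23^1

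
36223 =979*37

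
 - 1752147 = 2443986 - 4196133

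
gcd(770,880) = 110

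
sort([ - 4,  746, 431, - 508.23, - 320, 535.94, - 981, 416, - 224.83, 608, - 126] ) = [ - 981, - 508.23, - 320, - 224.83 , - 126, - 4,416, 431, 535.94,608,  746 ] 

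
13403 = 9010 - - 4393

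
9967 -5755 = 4212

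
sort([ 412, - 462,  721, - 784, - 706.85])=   [  -  784 , - 706.85, - 462, 412, 721] 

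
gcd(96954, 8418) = 6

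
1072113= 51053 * 21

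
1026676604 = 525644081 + 501032523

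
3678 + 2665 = 6343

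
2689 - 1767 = 922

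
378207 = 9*42023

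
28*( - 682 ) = -19096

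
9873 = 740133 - 730260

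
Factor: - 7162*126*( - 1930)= 1741655160= 2^3 *3^2 * 5^1*7^1 *193^1*3581^1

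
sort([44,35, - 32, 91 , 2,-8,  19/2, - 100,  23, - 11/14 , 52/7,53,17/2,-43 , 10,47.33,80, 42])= [ - 100,-43, - 32, - 8,-11/14, 2,52/7, 17/2 , 19/2,10,23,35,42,44,47.33  ,  53, 80, 91]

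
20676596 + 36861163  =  57537759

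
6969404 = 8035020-1065616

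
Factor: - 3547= - 3547^1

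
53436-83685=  - 30249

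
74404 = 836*89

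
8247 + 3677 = 11924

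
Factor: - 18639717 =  - 3^1 * 6213239^1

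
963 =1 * 963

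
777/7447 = 777/7447=0.10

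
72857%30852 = 11153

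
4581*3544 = 16235064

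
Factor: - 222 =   -  2^1*3^1*37^1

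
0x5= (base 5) 10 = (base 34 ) 5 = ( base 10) 5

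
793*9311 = 7383623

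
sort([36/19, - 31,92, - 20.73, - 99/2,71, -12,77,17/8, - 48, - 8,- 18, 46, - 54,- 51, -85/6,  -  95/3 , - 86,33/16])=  [ - 86,-54, - 51, - 99/2, - 48, - 95/3, - 31, - 20.73,-18, - 85/6, - 12, - 8, 36/19,  33/16,17/8, 46, 71, 77, 92] 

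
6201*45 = 279045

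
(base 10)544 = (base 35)FJ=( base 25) LJ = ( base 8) 1040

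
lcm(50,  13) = 650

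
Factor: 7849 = 47^1*167^1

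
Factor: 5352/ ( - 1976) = - 3^1*13^(-1 )  *19^ ( - 1)*223^1 =- 669/247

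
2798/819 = 3+341/819 = 3.42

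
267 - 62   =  205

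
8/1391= 8/1391 = 0.01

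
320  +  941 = 1261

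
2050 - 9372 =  - 7322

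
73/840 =73/840=0.09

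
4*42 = 168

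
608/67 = 9 + 5/67 = 9.07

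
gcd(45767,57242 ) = 1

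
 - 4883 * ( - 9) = 43947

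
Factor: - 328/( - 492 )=2/3= 2^1*3^ (  -  1 )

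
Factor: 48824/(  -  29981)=-2^3*7^(  -  1 )*17^1*359^1* 4283^( - 1) 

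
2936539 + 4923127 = 7859666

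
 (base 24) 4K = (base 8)164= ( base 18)68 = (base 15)7B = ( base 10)116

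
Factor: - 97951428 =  - 2^2*3^2*751^1*3623^1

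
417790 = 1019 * 410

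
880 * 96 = 84480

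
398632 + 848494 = 1247126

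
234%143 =91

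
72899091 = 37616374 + 35282717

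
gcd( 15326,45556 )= 2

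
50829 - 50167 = 662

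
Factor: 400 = 2^4*5^2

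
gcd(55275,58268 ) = 1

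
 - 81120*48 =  - 3893760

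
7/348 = 7/348 = 0.02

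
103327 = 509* 203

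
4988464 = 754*6616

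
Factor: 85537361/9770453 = 12219623/1395779 = 7^ ( - 1 )*11^(-1)*13^1 *18127^ ( - 1 ) * 939971^1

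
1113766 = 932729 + 181037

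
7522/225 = 33 + 97/225 = 33.43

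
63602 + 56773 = 120375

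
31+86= 117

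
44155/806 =54+631/806 = 54.78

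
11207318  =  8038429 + 3168889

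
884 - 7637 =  - 6753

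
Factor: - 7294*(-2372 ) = 2^3*7^1*521^1*593^1 = 17301368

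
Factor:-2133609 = -3^1*173^1*4111^1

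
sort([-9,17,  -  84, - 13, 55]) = [ - 84,-13, - 9,17, 55]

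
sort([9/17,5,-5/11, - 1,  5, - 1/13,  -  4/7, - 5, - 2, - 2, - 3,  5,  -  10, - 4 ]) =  [ - 10, - 5,  -  4, - 3, - 2, - 2, - 1, - 4/7, - 5/11, - 1/13,9/17,5, 5,5 ]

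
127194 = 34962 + 92232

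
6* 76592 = 459552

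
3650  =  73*50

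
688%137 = 3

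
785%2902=785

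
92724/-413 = -92724/413=-224.51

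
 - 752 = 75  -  827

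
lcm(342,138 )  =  7866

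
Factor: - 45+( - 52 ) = -97 = - 97^1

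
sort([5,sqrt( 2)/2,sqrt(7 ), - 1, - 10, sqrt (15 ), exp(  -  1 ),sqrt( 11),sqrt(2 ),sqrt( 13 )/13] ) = [-10,-1,sqrt( 13 )/13, exp(-1) , sqrt( 2 ) /2,sqrt( 2), sqrt(7), sqrt( 11),sqrt(15 ), 5 ]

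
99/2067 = 33/689 = 0.05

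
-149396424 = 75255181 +-224651605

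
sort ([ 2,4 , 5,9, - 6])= [  -  6, 2,4,  5,9] 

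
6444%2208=2028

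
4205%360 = 245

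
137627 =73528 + 64099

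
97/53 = 1 + 44/53 = 1.83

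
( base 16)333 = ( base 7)2250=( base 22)1F5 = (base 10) 819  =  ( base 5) 11234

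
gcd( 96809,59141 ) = 1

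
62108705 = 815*76207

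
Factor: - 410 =-2^1  *  5^1 * 41^1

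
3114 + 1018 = 4132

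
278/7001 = 278/7001 = 0.04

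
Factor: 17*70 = 2^1*5^1 *7^1*17^1 = 1190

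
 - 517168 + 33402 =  - 483766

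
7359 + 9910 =17269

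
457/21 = 457/21 = 21.76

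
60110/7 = 60110/7 = 8587.14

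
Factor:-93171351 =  - 3^1  *7^1*13^1*341287^1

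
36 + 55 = 91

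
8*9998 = 79984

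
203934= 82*2487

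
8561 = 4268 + 4293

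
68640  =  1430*48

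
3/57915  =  1/19305 = 0.00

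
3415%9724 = 3415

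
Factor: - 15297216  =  -2^6*3^1*11^1* 7243^1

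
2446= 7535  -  5089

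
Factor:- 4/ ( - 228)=3^ ( -1) * 19^ (  -  1) = 1/57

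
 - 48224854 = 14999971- 63224825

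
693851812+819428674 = 1513280486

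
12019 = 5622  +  6397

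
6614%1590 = 254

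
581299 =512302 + 68997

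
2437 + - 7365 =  - 4928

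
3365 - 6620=-3255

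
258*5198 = 1341084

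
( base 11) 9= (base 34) 9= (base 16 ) 9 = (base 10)9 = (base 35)9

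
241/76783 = 241/76783 = 0.00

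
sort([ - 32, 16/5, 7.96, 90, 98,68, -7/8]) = [  -  32, - 7/8 , 16/5,  7.96,68,90, 98] 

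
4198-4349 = - 151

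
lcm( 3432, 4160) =137280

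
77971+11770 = 89741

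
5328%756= 36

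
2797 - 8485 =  - 5688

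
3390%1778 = 1612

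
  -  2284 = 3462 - 5746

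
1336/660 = 2+4/165 = 2.02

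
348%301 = 47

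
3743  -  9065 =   -  5322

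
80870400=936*86400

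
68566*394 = 27015004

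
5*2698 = 13490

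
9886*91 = 899626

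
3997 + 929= 4926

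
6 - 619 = - 613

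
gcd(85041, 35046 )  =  99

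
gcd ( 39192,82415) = 1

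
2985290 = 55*54278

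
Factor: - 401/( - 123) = 3^( - 1 )*41^ ( - 1)*401^1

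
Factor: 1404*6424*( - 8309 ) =-2^5*3^3*7^1*11^1*13^1*73^1*1187^1 =- 74941330464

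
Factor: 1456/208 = 7^1 = 7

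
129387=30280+99107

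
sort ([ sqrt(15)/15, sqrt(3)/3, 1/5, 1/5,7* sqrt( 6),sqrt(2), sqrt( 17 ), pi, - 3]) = [-3, 1/5,  1/5, sqrt( 15)/15, sqrt( 3 ) /3,sqrt( 2),  pi,sqrt(17), 7*sqrt( 6 ) ]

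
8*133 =1064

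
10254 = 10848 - 594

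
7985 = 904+7081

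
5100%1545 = 465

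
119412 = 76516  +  42896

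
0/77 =0 = 0.00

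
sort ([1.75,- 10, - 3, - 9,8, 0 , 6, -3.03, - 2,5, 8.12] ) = [-10, - 9 , - 3.03 , - 3, - 2, 0, 1.75 , 5,6, 8, 8.12 ] 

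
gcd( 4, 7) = 1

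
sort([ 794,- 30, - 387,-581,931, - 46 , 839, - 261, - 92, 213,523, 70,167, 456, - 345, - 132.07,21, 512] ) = [ - 581, -387,-345, - 261, - 132.07, - 92, - 46, - 30, 21,70, 167,213, 456,512, 523,794, 839, 931]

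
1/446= 1/446  =  0.00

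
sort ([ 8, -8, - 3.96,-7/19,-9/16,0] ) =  [ - 8, - 3.96, - 9/16, - 7/19,0,8] 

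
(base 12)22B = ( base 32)a3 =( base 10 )323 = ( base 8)503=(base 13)1BB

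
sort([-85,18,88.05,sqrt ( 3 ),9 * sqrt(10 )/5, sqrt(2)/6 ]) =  [ - 85, sqrt(2) /6, sqrt (3 ), 9*sqrt(10 ) /5, 18,88.05] 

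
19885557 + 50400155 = 70285712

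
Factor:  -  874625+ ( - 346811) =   -  2^2*47^1*73^1*89^1 = - 1221436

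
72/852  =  6/71 = 0.08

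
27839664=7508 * 3708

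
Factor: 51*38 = 2^1*3^1*17^1 * 19^1 = 1938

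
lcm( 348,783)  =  3132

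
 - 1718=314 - 2032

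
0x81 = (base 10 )129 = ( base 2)10000001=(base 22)5J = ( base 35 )3o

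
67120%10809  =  2266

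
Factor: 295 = 5^1*59^1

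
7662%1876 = 158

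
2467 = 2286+181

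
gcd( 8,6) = 2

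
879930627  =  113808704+766121923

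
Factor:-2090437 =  - 19^1*110023^1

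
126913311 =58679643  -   - 68233668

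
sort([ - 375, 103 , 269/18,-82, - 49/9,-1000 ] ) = [ - 1000, - 375, - 82 , - 49/9, 269/18,103 ] 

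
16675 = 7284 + 9391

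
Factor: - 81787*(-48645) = 3^2*5^1*17^2*23^1*47^1*283^1 = 3978528615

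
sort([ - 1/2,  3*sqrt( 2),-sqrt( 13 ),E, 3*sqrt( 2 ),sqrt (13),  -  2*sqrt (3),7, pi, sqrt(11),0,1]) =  [-sqrt( 13),-2*sqrt( 3), - 1/2,  0, 1, E,pi,sqrt( 11),sqrt (13 ),3 * sqrt(2 ), 3*sqrt( 2),7 ]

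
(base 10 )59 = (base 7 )113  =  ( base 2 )111011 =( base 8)73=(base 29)21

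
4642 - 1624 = 3018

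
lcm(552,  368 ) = 1104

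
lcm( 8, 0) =0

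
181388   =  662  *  274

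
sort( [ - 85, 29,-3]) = [ - 85, - 3,29]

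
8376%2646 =438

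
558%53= 28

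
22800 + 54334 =77134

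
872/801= 1+71/801=1.09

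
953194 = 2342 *407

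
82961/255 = 325 + 86/255 = 325.34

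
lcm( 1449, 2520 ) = 57960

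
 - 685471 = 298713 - 984184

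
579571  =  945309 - 365738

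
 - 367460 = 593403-960863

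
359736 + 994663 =1354399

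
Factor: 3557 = 3557^1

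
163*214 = 34882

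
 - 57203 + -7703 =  - 64906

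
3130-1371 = 1759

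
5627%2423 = 781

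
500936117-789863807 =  - 288927690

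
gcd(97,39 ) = 1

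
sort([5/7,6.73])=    [ 5/7, 6.73]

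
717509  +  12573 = 730082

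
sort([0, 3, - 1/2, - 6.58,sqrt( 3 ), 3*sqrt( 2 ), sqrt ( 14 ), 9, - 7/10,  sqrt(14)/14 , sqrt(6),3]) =[ - 6.58,-7/10,-1/2,  0, sqrt (14 )/14,sqrt( 3), sqrt(6 ),3,  3, sqrt(14 ), 3*sqrt( 2 ),9]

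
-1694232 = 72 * ( - 23531) 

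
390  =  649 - 259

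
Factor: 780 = 2^2*3^1*5^1*13^1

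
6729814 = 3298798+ 3431016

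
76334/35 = 2180 + 34/35 = 2180.97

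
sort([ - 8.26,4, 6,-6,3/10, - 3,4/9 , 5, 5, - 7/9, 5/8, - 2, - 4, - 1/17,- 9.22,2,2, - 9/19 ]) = [ - 9.22, - 8.26,-6, - 4, - 3, - 2, - 7/9,-9/19 , - 1/17, 3/10,4/9, 5/8, 2,2,4,5, 5, 6]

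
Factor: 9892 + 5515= 7^1*31^1*71^1 = 15407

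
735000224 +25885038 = 760885262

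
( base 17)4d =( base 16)51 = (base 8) 121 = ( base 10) 81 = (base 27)30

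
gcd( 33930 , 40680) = 90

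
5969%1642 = 1043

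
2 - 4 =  - 2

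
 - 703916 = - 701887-2029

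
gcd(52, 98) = 2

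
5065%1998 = 1069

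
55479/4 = 13869  +  3/4=   13869.75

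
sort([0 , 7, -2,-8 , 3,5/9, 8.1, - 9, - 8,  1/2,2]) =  [ - 9, - 8, - 8, - 2,  0,1/2,5/9,  2,3,7, 8.1]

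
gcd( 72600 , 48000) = 600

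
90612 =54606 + 36006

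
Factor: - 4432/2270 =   -  2^3*5^( - 1)*227^( - 1)*277^1 = - 2216/1135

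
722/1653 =38/87 = 0.44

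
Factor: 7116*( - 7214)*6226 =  - 319610614224 = - 2^4 * 3^1*11^1*283^1*593^1*3607^1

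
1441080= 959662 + 481418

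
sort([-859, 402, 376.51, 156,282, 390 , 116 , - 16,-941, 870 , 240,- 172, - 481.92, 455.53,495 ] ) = [ - 941, - 859,-481.92, - 172 ,-16,116, 156 , 240, 282, 376.51, 390  ,  402, 455.53, 495 , 870]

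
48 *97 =4656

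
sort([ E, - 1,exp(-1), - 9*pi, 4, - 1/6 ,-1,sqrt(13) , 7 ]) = [  -  9*pi,- 1 ,  -  1,  -  1/6,exp( - 1),E , sqrt(13),4, 7 ]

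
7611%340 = 131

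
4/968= 1/242 = 0.00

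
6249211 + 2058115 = 8307326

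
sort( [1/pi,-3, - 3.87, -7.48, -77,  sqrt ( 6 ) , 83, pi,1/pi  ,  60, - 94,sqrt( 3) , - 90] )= [ - 94,  -  90, - 77, - 7.48, - 3.87 , - 3 , 1/pi,1/pi, sqrt(3),sqrt( 6) , pi, 60, 83]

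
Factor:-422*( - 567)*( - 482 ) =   -  2^2*3^4*7^1*211^1 * 241^1 = -115330068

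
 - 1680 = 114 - 1794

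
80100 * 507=40610700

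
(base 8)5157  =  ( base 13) 12A6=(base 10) 2671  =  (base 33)2ev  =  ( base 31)2o5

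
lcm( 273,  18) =1638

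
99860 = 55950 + 43910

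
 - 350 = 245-595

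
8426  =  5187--3239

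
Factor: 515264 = 2^6*83^1*97^1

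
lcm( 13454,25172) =780332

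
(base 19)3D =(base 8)106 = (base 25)2K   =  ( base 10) 70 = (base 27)2G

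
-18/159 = -6/53 =-0.11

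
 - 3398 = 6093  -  9491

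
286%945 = 286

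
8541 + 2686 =11227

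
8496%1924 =800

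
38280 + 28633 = 66913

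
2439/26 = 2439/26 =93.81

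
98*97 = 9506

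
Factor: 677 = 677^1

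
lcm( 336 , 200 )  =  8400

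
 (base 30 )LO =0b1010001110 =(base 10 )654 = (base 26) p4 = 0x28E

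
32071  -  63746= - 31675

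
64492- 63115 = 1377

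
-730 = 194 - 924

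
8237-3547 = 4690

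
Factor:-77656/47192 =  - 347^(-1)*571^1 = -571/347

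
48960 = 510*96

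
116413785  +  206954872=323368657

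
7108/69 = 7108/69 = 103.01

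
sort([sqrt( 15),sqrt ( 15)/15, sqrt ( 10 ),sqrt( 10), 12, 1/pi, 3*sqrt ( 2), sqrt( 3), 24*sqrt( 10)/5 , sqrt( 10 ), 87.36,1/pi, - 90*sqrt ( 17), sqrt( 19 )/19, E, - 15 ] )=[ - 90*sqrt(17),-15,sqrt (19)/19, sqrt( 15 ) /15 , 1/pi, 1/pi, sqrt( 3), E, sqrt(10),sqrt( 10 ), sqrt ( 10) , sqrt(15 ), 3*sqrt( 2) , 12,24*sqrt(10)/5,87.36]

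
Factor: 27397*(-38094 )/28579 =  - 1043661318/28579=-2^1 * 3^1*7^1*907^1* 27397^1*28579^( - 1 )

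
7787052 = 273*28524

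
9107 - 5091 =4016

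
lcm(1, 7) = 7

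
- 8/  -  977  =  8/977 = 0.01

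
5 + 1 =6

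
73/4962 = 73/4962 = 0.01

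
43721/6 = 43721/6 =7286.83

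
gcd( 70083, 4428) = 9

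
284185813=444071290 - 159885477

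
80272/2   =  40136 = 40136.00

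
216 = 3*72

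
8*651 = 5208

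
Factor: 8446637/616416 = 2^ (-5 )*3^(-1 )*17^1* 113^1*4397^1* 6421^(-1)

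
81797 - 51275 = 30522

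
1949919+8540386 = 10490305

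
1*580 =580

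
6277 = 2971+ 3306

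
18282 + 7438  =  25720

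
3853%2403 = 1450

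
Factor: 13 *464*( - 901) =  - 5434832 = -  2^4*13^1*17^1*29^1*53^1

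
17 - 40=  - 23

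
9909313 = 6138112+3771201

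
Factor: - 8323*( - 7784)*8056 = 2^6*7^2*19^1*29^1*41^1*53^1*139^1 = 521917884992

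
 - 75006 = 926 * (- 81 )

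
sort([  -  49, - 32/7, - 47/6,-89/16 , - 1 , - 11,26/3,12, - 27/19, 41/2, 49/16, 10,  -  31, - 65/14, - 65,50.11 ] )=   [ - 65 , - 49, - 31, - 11, - 47/6, - 89/16 ,-65/14, - 32/7 , - 27/19, - 1,49/16,  26/3,  10,12, 41/2 , 50.11]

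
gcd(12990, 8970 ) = 30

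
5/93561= 5/93561=   0.00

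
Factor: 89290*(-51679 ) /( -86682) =3^ ( - 1 )*5^1* 8929^1*14447^( - 1)*51679^1 = 2307208955/43341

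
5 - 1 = 4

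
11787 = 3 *3929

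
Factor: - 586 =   -  2^1*293^1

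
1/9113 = 1/9113=0.00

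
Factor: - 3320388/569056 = - 2^( -3)*3^2*17783^(- 1 ) * 92233^1 = - 830097/142264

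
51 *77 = 3927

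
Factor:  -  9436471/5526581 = - 11^1*17^ ( - 1)*79^1 * 10859^1*325093^(-1 )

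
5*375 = 1875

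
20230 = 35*578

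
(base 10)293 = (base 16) 125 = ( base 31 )9e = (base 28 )AD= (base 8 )445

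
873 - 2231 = - 1358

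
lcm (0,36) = 0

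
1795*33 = 59235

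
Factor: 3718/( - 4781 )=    - 2^1*7^( - 1)*11^1 * 13^2 * 683^( - 1) 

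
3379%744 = 403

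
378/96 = 3 + 15/16= 3.94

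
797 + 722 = 1519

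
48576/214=24288/107 = 226.99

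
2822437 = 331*8527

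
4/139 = 4/139 = 0.03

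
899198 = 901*998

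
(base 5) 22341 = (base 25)2DL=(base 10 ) 1596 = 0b11000111100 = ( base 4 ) 120330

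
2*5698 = 11396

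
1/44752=1/44752=0.00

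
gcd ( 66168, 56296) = 8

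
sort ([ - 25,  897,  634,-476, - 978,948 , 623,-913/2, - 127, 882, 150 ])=[ - 978, - 476,-913/2, - 127,-25,150,623,  634,882, 897, 948 ]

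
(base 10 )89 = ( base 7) 155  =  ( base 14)65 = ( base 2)1011001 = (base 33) 2N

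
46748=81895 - 35147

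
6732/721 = 9 + 243/721  =  9.34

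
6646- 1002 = 5644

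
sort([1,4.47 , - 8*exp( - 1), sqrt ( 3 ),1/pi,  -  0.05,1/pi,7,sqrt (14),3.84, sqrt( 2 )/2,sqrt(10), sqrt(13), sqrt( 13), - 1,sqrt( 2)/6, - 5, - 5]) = [ - 5, - 5,-8*exp(  -  1), - 1, - 0.05,sqrt( 2)/6,  1/pi,  1/pi , sqrt( 2 ) /2, 1, sqrt( 3) , sqrt(10 ),sqrt( 13 ), sqrt ( 13 ),sqrt (14), 3.84, 4.47 , 7 ] 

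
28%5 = 3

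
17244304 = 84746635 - 67502331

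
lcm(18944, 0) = 0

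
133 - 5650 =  - 5517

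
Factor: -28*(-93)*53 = 138012 = 2^2 * 3^1*7^1 *31^1*53^1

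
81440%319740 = 81440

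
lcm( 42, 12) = 84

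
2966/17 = 2966/17 = 174.47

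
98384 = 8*12298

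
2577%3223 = 2577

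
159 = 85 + 74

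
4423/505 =4423/505= 8.76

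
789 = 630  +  159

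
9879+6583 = 16462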